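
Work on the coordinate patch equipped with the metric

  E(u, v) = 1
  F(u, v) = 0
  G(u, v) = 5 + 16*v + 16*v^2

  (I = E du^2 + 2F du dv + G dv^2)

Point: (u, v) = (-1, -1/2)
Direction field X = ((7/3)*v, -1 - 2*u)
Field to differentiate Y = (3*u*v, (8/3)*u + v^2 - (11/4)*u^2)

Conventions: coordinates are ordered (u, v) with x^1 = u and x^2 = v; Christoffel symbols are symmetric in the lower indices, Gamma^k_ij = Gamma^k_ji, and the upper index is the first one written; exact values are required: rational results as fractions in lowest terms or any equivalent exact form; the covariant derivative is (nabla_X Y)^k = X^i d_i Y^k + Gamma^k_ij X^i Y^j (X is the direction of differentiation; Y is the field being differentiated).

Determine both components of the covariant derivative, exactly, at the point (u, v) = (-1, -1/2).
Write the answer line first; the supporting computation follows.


Answer: (nabla_X Y)^u = -5/4, (nabla_X Y)^v = -379/36

E = 1, F = 0, G = 1 at the point
E_u = 0, E_v = 0, F_u = 0, F_v = 0, G_u = 0, G_v = 0
EG - F^2 = 1;  g^inv = (1) * [[1, 0], [0, 1]]
first-kind symbols [ij,l] = (1/2)(d_i g_jl + d_j g_il - d_l g_ij): [uu,u] = E_u/2 = 0, [uu,v] = F_u - E_v/2 = 0, [uv,u] = E_v/2 = 0, [uv,v] = G_u/2 = 0, [vv,u] = F_v - G_u/2 = 0, [vv,v] = G_v/2 = 0
Gamma^u_ij = (G*[ij,u] - F*[ij,v])/(EG - F^2), Gamma^v_ij = (E*[ij,v] - F*[ij,u])/(EG - F^2)
Gamma_uuu = 0, Gamma_uuv = 0, Gamma_uvv = 0, Gamma_vuu = 0, Gamma_vuv = 0, Gamma_vvv = 0
X = (-7/6, 1), Y = (3/2, -31/6) at the point


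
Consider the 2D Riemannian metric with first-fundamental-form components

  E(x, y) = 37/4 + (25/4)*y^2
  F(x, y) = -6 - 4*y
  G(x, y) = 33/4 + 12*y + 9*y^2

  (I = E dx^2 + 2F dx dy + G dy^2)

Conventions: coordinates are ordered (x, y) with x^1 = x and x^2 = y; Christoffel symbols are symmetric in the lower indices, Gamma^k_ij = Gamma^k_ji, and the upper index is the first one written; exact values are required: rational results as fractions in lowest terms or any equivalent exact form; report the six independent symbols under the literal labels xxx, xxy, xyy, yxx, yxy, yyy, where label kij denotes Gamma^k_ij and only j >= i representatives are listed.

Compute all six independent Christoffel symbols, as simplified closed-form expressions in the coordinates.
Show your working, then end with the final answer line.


E = 37/4 + (25/4)*y^2; F = -6 - 4*y; G = 33/4 + 12*y + 9*y^2
Gamma^k_ij = (1/2) g^{kl} (d_i g_jl + d_j g_il - d_l g_ij), with g^inv = (1/(EG-F^2)) [[G, -F], [-F, E]]
first partials: E_x = 0, E_y = (25/2)*y, F_x = 0, F_y = -4, G_x = 0, G_y = 12 + 18*y
D = EG - F^2 = 645/16 + 63*y + (1901/16)*y^2 + 75*y^3 + (225/4)*y^4
expanded: Gamma^x_xx = (G E_x - 2F F_x + F E_y)/(2D), Gamma^x_xy = (G E_y - F G_x)/(2D), Gamma^x_yy = (2G F_y - G G_x - F G_y)/(2D), Gamma^y_xx = (2E F_x - E E_y - F E_x)/(2D), Gamma^y_xy = (E G_x - F E_y)/(2D), Gamma^y_yy = (E G_y - 2F F_y + F G_x)/(2D); substitute and cancel common factors

Answer: Gamma_xxx = (-400*y^2 - 600*y)/(900*y^4 + 1200*y^3 + 1901*y^2 + 1008*y + 645), Gamma_xxy = (900*y^3 + 1200*y^2 + 825*y)/(900*y^4 + 1200*y^3 + 1901*y^2 + 1008*y + 645), Gamma_xyy = (480*y + 48)/(900*y^4 + 1200*y^3 + 1901*y^2 + 1008*y + 645), Gamma_yxx = (-625*y^3 - 925*y)/(900*y^4 + 1200*y^3 + 1901*y^2 + 1008*y + 645), Gamma_yxy = (400*y^2 + 600*y)/(900*y^4 + 1200*y^3 + 1901*y^2 + 1008*y + 645), Gamma_yyy = (900*y^3 + 600*y^2 + 1076*y + 504)/(900*y^4 + 1200*y^3 + 1901*y^2 + 1008*y + 645)


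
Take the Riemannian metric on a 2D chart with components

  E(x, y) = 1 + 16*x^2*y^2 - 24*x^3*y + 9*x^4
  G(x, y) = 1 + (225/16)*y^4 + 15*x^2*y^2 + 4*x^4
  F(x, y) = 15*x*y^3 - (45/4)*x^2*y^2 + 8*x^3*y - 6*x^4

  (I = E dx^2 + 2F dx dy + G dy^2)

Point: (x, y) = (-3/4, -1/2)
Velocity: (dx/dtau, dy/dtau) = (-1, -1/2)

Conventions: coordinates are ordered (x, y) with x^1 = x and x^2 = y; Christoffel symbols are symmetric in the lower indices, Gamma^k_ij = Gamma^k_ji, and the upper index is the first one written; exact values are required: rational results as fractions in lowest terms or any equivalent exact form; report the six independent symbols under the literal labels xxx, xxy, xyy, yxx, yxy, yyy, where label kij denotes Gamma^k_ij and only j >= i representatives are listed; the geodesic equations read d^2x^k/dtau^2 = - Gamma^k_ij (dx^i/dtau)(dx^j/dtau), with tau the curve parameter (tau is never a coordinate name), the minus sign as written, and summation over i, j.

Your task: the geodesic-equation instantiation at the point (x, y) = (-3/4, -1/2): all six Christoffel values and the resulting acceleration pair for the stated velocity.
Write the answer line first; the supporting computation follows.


Answer: Gamma_xxx = -60/677, Gamma_xxy = 72/677, Gamma_xyy = 90/677, Gamma_yxx = 660/677, Gamma_yxy = -792/677, Gamma_yyy = -990/677; accelerations (d^2x/dtau^2, d^2y/dtau^2) = (-69/1354, 759/1354)

E = 265/256, F = -99/256, G = 1345/256 at the point
E_x = -15/16, E_y = 9/8, F_x = 183/32, F_y = -351/64, G_x = -99/8, G_y = -495/32
EG - F^2 = 677/128;  g^inv = (128/677) * [[1345/256, 99/256], [99/256, 265/256]]
first-kind symbols [ij,l] = (1/2)(d_i g_jl + d_j g_il - d_l g_ij): [xx,x] = E_x/2 = -15/32, [xx,y] = F_x - E_y/2 = 165/32, [xy,x] = E_y/2 = 9/16, [xy,y] = G_x/2 = -99/16, [yy,x] = F_y - G_x/2 = 45/64, [yy,y] = G_y/2 = -495/64
Gamma^x_ij = (G*[ij,x] - F*[ij,y])/(EG - F^2), Gamma^y_ij = (E*[ij,y] - F*[ij,x])/(EG - F^2)
Gamma_xxx = -60/677, Gamma_xxy = 72/677, Gamma_xyy = 90/677, Gamma_yxx = 660/677, Gamma_yxy = -792/677, Gamma_yyy = -990/677
d^2x/dtau^2 = -(Gamma_xxx*(-1)^2 + 2*Gamma_xxy*(-1)*(-1/2) + Gamma_xyy*(-1/2)^2) = -69/1354
d^2y/dtau^2 = -(Gamma_yxx*(-1)^2 + 2*Gamma_yxy*(-1)*(-1/2) + Gamma_yyy*(-1/2)^2) = 759/1354


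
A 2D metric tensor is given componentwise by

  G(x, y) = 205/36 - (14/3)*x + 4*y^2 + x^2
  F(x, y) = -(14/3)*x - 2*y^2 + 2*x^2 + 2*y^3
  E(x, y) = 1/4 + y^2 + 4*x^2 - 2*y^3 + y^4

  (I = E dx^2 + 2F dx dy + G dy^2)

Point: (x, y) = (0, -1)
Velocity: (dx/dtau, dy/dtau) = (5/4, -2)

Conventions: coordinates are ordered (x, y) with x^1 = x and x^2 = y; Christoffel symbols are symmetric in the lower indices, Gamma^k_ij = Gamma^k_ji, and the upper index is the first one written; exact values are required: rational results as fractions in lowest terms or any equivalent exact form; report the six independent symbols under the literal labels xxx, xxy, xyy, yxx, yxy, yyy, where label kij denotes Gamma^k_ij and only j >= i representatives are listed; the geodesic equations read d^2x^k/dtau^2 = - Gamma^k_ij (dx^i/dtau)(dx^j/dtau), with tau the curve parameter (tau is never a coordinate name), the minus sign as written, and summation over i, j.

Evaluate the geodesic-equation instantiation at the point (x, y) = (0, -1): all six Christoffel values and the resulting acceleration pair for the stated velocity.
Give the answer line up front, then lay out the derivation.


Answer: Gamma_xxx = 768/3629, Gamma_xxy = -9720/3629, Gamma_xyy = 44740/10887, Gamma_yxx = 816/3629, Gamma_yxy = -4884/3629, Gamma_yyy = 4656/3629; accelerations (d^2x/dtau^2, d^2y/dtau^2) = (-328360/10887, -44319/3629)

E = 17/4, F = -4, G = 349/36 at the point
E_x = 0, E_y = -12, F_x = -14/3, F_y = 10, G_x = -14/3, G_y = -8
EG - F^2 = 3629/144;  g^inv = (144/3629) * [[349/36, 4], [4, 17/4]]
first-kind symbols [ij,l] = (1/2)(d_i g_jl + d_j g_il - d_l g_ij): [xx,x] = E_x/2 = 0, [xx,y] = F_x - E_y/2 = 4/3, [xy,x] = E_y/2 = -6, [xy,y] = G_x/2 = -7/3, [yy,x] = F_y - G_x/2 = 37/3, [yy,y] = G_y/2 = -4
Gamma^x_ij = (G*[ij,x] - F*[ij,y])/(EG - F^2), Gamma^y_ij = (E*[ij,y] - F*[ij,x])/(EG - F^2)
Gamma_xxx = 768/3629, Gamma_xxy = -9720/3629, Gamma_xyy = 44740/10887, Gamma_yxx = 816/3629, Gamma_yxy = -4884/3629, Gamma_yyy = 4656/3629
d^2x/dtau^2 = -(Gamma_xxx*(5/4)^2 + 2*Gamma_xxy*(5/4)*(-2) + Gamma_xyy*(-2)^2) = -328360/10887
d^2y/dtau^2 = -(Gamma_yxx*(5/4)^2 + 2*Gamma_yxy*(5/4)*(-2) + Gamma_yyy*(-2)^2) = -44319/3629


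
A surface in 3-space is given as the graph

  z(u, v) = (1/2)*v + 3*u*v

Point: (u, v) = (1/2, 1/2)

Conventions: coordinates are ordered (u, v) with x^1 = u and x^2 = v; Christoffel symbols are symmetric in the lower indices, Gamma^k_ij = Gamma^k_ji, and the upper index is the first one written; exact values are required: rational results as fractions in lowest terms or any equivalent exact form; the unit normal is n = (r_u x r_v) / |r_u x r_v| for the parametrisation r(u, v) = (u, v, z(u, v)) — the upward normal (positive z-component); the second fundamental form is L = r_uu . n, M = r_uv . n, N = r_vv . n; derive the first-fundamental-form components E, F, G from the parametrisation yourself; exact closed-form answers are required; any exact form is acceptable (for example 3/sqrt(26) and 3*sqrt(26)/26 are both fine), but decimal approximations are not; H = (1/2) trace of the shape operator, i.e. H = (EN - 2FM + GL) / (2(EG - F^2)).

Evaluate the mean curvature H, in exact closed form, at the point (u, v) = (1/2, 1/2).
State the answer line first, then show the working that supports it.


Answer: H = -72*sqrt(29)/841

z_u = 3/2, z_v = 2, z_uu = 0, z_uv = 3, z_vv = 0
E = 13/4, F = 3, G = 5; answer radicand W^2 = 29/4
unnormalised second-form numerators: l = 0, m = 3, n = 0; L = l/sqrt(29/4), and similarly M = m/sqrt(W^2), N = n/sqrt(W^2)
H = (E*n - 2*F*m + G*l) / (2*(EG - F^2)*sqrt(W^2)); E*n - 2*F*m + G*l = -18, EG - F^2 = 29/4, so H = (-36/29)/sqrt(29/4)


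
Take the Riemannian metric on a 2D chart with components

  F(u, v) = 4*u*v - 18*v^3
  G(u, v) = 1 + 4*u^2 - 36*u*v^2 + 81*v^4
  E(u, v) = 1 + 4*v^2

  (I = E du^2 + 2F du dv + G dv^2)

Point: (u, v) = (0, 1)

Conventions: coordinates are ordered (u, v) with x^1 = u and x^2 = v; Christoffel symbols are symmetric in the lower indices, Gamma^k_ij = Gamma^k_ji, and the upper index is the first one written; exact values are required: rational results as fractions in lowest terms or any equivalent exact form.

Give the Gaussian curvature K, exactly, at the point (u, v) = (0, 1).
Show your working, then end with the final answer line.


E = 5, F = -18, G = 82, EG - F^2 = 86 at the point
E_u = 0, E_v = 8, F_u = 4, F_v = -54, G_u = -36, G_v = 324
E_vv = 8, F_uv = 4, G_uu = 8
By Brioschi, K is (det M1 - det M2) divided by (EG - F^2) squared.
M1 = [[-E_vv/2 + F_uv - G_uu/2, E_u/2, F_u - E_v/2], [F_v - G_u/2, E, F], [G_v/2, F, G]] = [[-4, 0, 0], [-36, 5, -18], [162, -18, 82]]; det M1 = -344
M2 = [[0, E_v/2, G_u/2], [E_v/2, E, F], [G_u/2, F, G]] = [[0, 4, -18], [4, 5, -18], [-18, -18, 82]]; det M2 = -340
det M1 - det M2 = -4; K = -4 / (86)^2 = -1/1849

Answer: K = -1/1849


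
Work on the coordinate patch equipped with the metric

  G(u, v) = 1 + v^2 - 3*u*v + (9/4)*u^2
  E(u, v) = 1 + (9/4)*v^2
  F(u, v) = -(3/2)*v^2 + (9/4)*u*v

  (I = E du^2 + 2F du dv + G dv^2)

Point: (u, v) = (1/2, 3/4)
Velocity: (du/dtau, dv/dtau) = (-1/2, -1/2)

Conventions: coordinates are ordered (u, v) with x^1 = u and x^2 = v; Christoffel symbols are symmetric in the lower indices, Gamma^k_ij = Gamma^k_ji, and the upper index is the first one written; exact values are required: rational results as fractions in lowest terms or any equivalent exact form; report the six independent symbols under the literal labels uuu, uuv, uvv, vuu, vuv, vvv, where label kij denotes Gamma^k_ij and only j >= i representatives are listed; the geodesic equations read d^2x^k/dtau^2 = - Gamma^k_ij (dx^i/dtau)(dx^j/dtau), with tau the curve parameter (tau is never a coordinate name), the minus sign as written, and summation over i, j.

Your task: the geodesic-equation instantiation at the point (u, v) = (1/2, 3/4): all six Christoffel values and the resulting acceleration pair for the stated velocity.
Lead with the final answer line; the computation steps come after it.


Answer: Gamma_uuu = 0, Gamma_uuv = 108/145, Gamma_uvv = -72/145, Gamma_vuu = 0, Gamma_vuv = 0, Gamma_vvv = 0; accelerations (d^2u/dtau^2, d^2v/dtau^2) = (-36/145, 0)

E = 145/64, F = 0, G = 1 at the point
E_u = 0, E_v = 27/8, F_u = 27/16, F_v = -9/8, G_u = 0, G_v = 0
EG - F^2 = 145/64;  g^inv = (64/145) * [[1, 0], [0, 145/64]]
first-kind symbols [ij,l] = (1/2)(d_i g_jl + d_j g_il - d_l g_ij): [uu,u] = E_u/2 = 0, [uu,v] = F_u - E_v/2 = 0, [uv,u] = E_v/2 = 27/16, [uv,v] = G_u/2 = 0, [vv,u] = F_v - G_u/2 = -9/8, [vv,v] = G_v/2 = 0
Gamma^u_ij = (G*[ij,u] - F*[ij,v])/(EG - F^2), Gamma^v_ij = (E*[ij,v] - F*[ij,u])/(EG - F^2)
Gamma_uuu = 0, Gamma_uuv = 108/145, Gamma_uvv = -72/145, Gamma_vuu = 0, Gamma_vuv = 0, Gamma_vvv = 0
d^2u/dtau^2 = -(Gamma_uuu*(-1/2)^2 + 2*Gamma_uuv*(-1/2)*(-1/2) + Gamma_uvv*(-1/2)^2) = -36/145
d^2v/dtau^2 = -(Gamma_vuu*(-1/2)^2 + 2*Gamma_vuv*(-1/2)*(-1/2) + Gamma_vvv*(-1/2)^2) = 0


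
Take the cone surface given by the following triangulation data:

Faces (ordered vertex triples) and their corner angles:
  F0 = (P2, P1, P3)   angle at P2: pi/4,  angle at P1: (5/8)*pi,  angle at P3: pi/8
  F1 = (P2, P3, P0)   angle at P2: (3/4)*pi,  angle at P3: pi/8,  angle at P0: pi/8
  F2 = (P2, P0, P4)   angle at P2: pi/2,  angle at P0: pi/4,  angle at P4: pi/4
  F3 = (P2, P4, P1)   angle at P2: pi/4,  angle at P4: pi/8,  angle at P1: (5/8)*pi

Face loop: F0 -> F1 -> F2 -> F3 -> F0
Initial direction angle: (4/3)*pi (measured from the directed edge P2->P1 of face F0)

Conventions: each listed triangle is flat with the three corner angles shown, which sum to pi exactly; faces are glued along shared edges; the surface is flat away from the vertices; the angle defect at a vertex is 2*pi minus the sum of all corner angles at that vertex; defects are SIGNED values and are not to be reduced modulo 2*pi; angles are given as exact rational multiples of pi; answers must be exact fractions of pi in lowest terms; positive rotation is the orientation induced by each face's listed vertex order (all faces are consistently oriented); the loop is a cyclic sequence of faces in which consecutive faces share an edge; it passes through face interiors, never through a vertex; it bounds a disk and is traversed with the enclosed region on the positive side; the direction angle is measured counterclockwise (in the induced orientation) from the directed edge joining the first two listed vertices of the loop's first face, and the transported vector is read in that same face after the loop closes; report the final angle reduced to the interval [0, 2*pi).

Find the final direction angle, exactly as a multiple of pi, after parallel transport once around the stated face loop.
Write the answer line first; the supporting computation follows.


Answer: final direction angle = (19/12)*pi

enclosed vertex P2: corner angles sum to (7/4)*pi, defect = 2*pi - (7/4)*pi = pi/4
transport around the loop rotates by the sum of enclosed defects; add to the initial angle mod 2*pi
final angle = (4/3)*pi + pi/4 = (19/12)*pi (mod 2*pi)


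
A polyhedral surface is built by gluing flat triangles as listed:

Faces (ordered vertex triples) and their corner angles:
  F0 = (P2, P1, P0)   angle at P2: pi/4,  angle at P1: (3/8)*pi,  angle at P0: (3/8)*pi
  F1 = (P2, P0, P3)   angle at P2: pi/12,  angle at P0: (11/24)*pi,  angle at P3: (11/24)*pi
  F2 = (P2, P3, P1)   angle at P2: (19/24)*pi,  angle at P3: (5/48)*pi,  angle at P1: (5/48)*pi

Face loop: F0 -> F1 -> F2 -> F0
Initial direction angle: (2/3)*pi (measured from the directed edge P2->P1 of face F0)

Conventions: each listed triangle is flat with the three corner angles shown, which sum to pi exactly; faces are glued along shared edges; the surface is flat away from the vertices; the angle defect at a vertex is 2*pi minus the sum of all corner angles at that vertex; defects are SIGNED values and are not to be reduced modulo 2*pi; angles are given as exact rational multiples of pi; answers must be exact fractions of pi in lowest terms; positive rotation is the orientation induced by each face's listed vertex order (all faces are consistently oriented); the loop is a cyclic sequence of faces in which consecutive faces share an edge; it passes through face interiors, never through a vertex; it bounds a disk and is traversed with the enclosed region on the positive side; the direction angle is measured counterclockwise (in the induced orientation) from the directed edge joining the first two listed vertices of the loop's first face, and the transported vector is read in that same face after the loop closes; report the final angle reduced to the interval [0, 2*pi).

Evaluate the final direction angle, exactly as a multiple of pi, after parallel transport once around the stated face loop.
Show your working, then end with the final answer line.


enclosed vertex P2: corner angles sum to (9/8)*pi, defect = 2*pi - (9/8)*pi = (7/8)*pi
adding the enclosed defects to the starting angle (mod 2*pi, induced orientation) gives the holonomy
final angle = (2/3)*pi + (7/8)*pi = (37/24)*pi (mod 2*pi)

Answer: final direction angle = (37/24)*pi


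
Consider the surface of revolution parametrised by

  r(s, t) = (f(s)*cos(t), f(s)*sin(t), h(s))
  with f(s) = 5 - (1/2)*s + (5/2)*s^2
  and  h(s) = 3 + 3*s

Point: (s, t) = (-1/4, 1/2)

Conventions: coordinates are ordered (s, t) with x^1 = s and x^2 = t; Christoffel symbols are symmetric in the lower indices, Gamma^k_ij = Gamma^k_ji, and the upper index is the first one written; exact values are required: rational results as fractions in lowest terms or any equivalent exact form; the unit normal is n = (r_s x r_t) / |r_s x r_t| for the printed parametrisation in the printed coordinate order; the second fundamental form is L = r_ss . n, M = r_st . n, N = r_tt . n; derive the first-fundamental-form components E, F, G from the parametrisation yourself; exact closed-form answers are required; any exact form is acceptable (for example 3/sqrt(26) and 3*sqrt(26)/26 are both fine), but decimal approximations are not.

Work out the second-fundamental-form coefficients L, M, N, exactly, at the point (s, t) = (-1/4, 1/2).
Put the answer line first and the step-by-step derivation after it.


Answer: L = -60*sqrt(193)/193, M = 0, N = 507*sqrt(193)/1544

f = 169/32, f' = -7/4, f'' = 5, h' = 3, h'' = 0
E = 193/16, F = 0, G = 28561/1024; answer radicand W^2 = 193/16
unnormalised second-form numerators: l = -15, m = 0, n = 507/32; L = l/sqrt(193/16), and similarly M = m/sqrt(W^2), N = n/sqrt(W^2)


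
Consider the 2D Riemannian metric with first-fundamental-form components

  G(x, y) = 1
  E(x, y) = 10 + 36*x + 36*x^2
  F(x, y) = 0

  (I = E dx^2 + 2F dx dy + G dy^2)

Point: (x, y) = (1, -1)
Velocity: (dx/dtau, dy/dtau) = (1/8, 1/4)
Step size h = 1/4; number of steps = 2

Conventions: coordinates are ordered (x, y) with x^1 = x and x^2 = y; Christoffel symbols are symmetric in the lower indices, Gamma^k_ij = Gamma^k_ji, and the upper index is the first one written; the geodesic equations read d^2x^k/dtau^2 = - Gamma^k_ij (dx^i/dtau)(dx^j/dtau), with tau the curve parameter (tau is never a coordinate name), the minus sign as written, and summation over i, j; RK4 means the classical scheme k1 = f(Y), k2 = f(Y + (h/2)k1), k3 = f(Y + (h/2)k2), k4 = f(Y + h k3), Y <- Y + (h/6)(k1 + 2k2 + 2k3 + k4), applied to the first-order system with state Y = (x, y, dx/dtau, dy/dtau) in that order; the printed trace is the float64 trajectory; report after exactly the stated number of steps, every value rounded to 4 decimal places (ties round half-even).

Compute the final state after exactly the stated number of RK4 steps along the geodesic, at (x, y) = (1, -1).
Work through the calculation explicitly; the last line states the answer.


f(Y) = (dx/dtau, dy/dtau, -Gamma^x_ij Y'^i Y'^j, -Gamma^y_ij Y'^i Y'^j) with the Gammas evaluated at the stage position; h = 0.250000; intermediate values shown to 6 dp
step 0: x = 1.0000, y = -1.0000, dx/dtau = 0.1250, dy/dtau = 0.2500
step 1:
  k1: at (x, y) = (1.000000, -1.000000), (dx/dtau, dy/dtau) = (0.125000, 0.250000); Gamma_xxx = 0.658537, Gamma_xxy = 0.000000, Gamma_xyy = 0.000000, Gamma_yxx = 0.000000, Gamma_yxy = 0.000000, Gamma_yyy = 0.000000; k1 = (0.125000, 0.250000, -0.010290, 0.000000)
  k2: at (x, y) = (1.015625, -0.968750), (dx/dtau, dy/dtau) = (0.123714, 0.250000); Gamma_xxx = 0.651911, Gamma_xxy = 0.000000, Gamma_xyy = 0.000000, Gamma_yxx = 0.000000, Gamma_yxy = 0.000000, Gamma_yyy = 0.000000; k2 = (0.123714, 0.250000, -0.009978, 0.000000)
  k3: at (x, y) = (1.015464, -0.968750), (dx/dtau, dy/dtau) = (0.123753, 0.250000); Gamma_xxx = 0.651978, Gamma_xxy = 0.000000, Gamma_xyy = 0.000000, Gamma_yxx = 0.000000, Gamma_yxy = 0.000000, Gamma_yyy = 0.000000; k3 = (0.123753, 0.250000, -0.009985, 0.000000)
  k4: at (x, y) = (1.030938, -0.937500), (dx/dtau, dy/dtau) = (0.122504, 0.250000); Gamma_xxx = 0.645543, Gamma_xxy = 0.000000, Gamma_xyy = 0.000000, Gamma_yxx = 0.000000, Gamma_yxy = 0.000000, Gamma_yyy = 0.000000; k4 = (0.122504, 0.250000, -0.009688, 0.000000)
  Y <- Y + (h/6)(k1 + 2k2 + 2k3 + k4): x = 1.0309, y = -0.9375, dx/dtau = 0.1225, dy/dtau = 0.2500
step 2:
  k1: at (x, y) = (1.030935, -0.937500), (dx/dtau, dy/dtau) = (0.122504, 0.250000); Gamma_xxx = 0.645545, Gamma_xxy = 0.000000, Gamma_xyy = 0.000000, Gamma_yxx = 0.000000, Gamma_yxy = 0.000000, Gamma_yyy = 0.000000; k1 = (0.122504, 0.250000, -0.009688, 0.000000)
  k2: at (x, y) = (1.046248, -0.906250), (dx/dtau, dy/dtau) = (0.121293, 0.250000); Gamma_xxx = 0.639299, Gamma_xxy = 0.000000, Gamma_xyy = 0.000000, Gamma_yxx = 0.000000, Gamma_yxy = 0.000000, Gamma_yyy = 0.000000; k2 = (0.121293, 0.250000, -0.009405, 0.000000)
  k3: at (x, y) = (1.046097, -0.906250), (dx/dtau, dy/dtau) = (0.121328, 0.250000); Gamma_xxx = 0.639360, Gamma_xxy = 0.000000, Gamma_xyy = 0.000000, Gamma_yxx = 0.000000, Gamma_yxy = 0.000000, Gamma_yyy = 0.000000; k3 = (0.121328, 0.250000, -0.009412, 0.000000)
  k4: at (x, y) = (1.061267, -0.875000), (dx/dtau, dy/dtau) = (0.120151, 0.250000); Gamma_xxx = 0.633289, Gamma_xxy = 0.000000, Gamma_xyy = 0.000000, Gamma_yxx = 0.000000, Gamma_yxy = 0.000000, Gamma_yyy = 0.000000; k4 = (0.120151, 0.250000, -0.009142, 0.000000)
  Y <- Y + (h/6)(k1 + 2k2 + 2k3 + k4): x = 1.0613, y = -0.8750, dx/dtau = 0.1202, dy/dtau = 0.2500

Answer: x = 1.0613, y = -0.8750, dx/dtau = 0.1202, dy/dtau = 0.2500


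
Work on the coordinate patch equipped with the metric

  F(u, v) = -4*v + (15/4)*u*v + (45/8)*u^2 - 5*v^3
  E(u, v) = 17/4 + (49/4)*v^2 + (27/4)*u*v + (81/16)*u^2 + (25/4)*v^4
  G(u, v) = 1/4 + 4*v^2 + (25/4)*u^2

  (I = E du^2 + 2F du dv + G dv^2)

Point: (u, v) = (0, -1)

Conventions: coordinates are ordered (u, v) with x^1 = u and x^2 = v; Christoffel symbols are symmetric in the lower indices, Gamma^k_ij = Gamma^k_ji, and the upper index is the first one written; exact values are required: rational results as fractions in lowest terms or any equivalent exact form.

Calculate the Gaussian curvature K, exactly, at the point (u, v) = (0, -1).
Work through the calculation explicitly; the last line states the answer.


E = 91/4, F = 9, G = 17/4, EG - F^2 = 251/16 at the point
E_u = -27/4, E_v = -99/2, F_u = -15/4, F_v = -19, G_u = 0, G_v = -8
E_vv = 199/2, F_uv = 15/4, G_uu = 25/2
Brioschi: K = (det M1 - det M2) / (EG - F^2)^2 with the standard first/second-derivative matrices M1, M2.
M1 = [[-E_vv/2 + F_uv - G_uu/2, E_u/2, F_u - E_v/2], [F_v - G_u/2, E, F], [G_v/2, F, G]] = [[-209/4, -27/8, 21], [-19, 91/4, 9], [-4, 9, 17/4]]; det M1 = -169645/64
M2 = [[0, E_v/2, G_u/2], [E_v/2, E, F], [G_u/2, F, G]] = [[0, -99/4, 0], [-99/4, 91/4, 9], [0, 9, 17/4]]; det M2 = -166617/64
det M1 - det M2 = -757/16; K = -757/16 / (251/16)^2 = -12112/63001

Answer: K = -12112/63001


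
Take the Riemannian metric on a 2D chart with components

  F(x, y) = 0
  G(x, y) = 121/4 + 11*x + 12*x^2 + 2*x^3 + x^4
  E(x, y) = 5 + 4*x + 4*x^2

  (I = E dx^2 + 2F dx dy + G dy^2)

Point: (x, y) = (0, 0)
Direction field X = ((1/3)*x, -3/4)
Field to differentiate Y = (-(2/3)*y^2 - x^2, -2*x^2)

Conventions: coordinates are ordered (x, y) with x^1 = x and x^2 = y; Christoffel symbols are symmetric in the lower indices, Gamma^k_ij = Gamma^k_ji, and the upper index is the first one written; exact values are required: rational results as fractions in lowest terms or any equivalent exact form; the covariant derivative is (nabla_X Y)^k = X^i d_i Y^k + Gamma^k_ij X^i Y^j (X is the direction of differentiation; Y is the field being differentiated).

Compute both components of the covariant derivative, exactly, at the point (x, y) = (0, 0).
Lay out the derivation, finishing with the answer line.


E = 5, F = 0, G = 121/4 at the point
E_x = 4, E_y = 0, F_x = 0, F_y = 0, G_x = 11, G_y = 0
EG - F^2 = 605/4;  g^inv = (4/605) * [[121/4, 0], [0, 5]]
first-kind symbols [ij,l] = (1/2)(d_i g_jl + d_j g_il - d_l g_ij): [xx,x] = E_x/2 = 2, [xx,y] = F_x - E_y/2 = 0, [xy,x] = E_y/2 = 0, [xy,y] = G_x/2 = 11/2, [yy,x] = F_y - G_x/2 = -11/2, [yy,y] = G_y/2 = 0
Gamma^x_ij = (G*[ij,x] - F*[ij,y])/(EG - F^2), Gamma^y_ij = (E*[ij,y] - F*[ij,x])/(EG - F^2)
Gamma_xxx = 2/5, Gamma_xxy = 0, Gamma_xyy = -11/10, Gamma_yxx = 0, Gamma_yxy = 2/11, Gamma_yyy = 0
X = (0, -3/4), Y = (0, 0) at the point

Answer: (nabla_X Y)^x = 0, (nabla_X Y)^y = 0


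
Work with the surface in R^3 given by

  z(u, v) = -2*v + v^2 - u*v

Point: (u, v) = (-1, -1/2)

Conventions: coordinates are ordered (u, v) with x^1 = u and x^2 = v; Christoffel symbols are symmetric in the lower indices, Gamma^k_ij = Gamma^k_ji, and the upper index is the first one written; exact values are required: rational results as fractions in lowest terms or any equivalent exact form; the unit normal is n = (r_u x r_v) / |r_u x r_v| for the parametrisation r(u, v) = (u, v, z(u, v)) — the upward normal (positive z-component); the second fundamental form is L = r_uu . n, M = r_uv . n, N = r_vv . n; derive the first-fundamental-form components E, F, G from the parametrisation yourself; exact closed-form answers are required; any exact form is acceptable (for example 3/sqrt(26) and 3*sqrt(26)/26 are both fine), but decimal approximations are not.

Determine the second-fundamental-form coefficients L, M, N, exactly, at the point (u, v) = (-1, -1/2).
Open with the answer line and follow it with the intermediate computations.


Answer: L = 0, M = -2*sqrt(21)/21, N = 4*sqrt(21)/21

z_u = 1/2, z_v = -2, z_uu = 0, z_uv = -1, z_vv = 2
E = 5/4, F = -1, G = 5; answer radicand W^2 = 21/4
unnormalised second-form numerators: l = 0, m = -1, n = 2; L = l/sqrt(21/4), and similarly M = m/sqrt(W^2), N = n/sqrt(W^2)


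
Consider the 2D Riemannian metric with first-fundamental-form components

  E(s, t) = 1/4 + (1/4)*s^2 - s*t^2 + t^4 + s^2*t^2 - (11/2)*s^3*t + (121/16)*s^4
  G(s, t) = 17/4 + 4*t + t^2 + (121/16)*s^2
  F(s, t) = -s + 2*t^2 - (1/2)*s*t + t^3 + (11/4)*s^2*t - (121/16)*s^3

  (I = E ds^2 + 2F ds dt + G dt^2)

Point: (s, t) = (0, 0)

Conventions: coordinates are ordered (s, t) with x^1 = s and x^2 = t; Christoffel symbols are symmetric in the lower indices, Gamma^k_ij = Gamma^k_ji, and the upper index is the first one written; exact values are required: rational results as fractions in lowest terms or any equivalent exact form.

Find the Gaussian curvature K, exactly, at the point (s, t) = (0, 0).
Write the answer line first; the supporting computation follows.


Answer: K = -2065/289

E = 1/4, F = 0, G = 17/4, EG - F^2 = 17/16 at the point
E_s = 0, E_t = 0, F_s = -1, F_t = 0, G_s = 0, G_t = 4
E_tt = 0, F_st = -1/2, G_ss = 121/8
Compute both Brioschi determinants and normalise by (EG - F^2)^2.
M1 = [[-E_tt/2 + F_st - G_ss/2, E_s/2, F_s - E_t/2], [F_t - G_s/2, E, F], [G_t/2, F, G]] = [[-129/16, 0, -1], [0, 1/4, 0], [2, 0, 17/4]]; det M1 = -2065/256
M2 = [[0, E_t/2, G_s/2], [E_t/2, E, F], [G_s/2, F, G]] = [[0, 0, 0], [0, 1/4, 0], [0, 0, 17/4]]; det M2 = 0
det M1 - det M2 = -2065/256; K = -2065/256 / (17/16)^2 = -2065/289


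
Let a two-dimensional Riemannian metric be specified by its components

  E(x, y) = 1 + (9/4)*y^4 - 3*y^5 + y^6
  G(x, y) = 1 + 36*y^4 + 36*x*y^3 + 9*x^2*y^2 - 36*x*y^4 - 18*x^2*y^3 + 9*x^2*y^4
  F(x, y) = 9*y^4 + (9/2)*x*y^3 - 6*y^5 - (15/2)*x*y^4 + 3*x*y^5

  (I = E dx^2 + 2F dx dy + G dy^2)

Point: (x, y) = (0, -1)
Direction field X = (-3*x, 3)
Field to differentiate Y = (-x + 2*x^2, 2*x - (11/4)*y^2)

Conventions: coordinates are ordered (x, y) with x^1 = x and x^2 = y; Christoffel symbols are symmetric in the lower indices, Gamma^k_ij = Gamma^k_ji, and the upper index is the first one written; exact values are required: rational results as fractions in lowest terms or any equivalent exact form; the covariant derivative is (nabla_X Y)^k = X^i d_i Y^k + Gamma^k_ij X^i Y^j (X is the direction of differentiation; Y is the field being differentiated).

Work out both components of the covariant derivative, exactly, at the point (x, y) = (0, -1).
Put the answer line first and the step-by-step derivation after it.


Answer: (nabla_X Y)^x = 990/173, (nabla_X Y)^y = 10461/346

E = 29/4, F = 15, G = 37 at the point
E_x = 0, E_y = -30, F_x = -15, F_y = -66, G_x = -72, G_y = -144
EG - F^2 = 173/4;  g^inv = (4/173) * [[37, -15], [-15, 29/4]]
first-kind symbols [ij,l] = (1/2)(d_i g_jl + d_j g_il - d_l g_ij): [xx,x] = E_x/2 = 0, [xx,y] = F_x - E_y/2 = 0, [xy,x] = E_y/2 = -15, [xy,y] = G_x/2 = -36, [yy,x] = F_y - G_x/2 = -30, [yy,y] = G_y/2 = -72
Gamma^x_ij = (G*[ij,x] - F*[ij,y])/(EG - F^2), Gamma^y_ij = (E*[ij,y] - F*[ij,x])/(EG - F^2)
Gamma_xxx = 0, Gamma_xxy = -60/173, Gamma_xyy = -120/173, Gamma_yxx = 0, Gamma_yxy = -144/173, Gamma_yyy = -288/173
X = (0, 3), Y = (0, -11/4) at the point


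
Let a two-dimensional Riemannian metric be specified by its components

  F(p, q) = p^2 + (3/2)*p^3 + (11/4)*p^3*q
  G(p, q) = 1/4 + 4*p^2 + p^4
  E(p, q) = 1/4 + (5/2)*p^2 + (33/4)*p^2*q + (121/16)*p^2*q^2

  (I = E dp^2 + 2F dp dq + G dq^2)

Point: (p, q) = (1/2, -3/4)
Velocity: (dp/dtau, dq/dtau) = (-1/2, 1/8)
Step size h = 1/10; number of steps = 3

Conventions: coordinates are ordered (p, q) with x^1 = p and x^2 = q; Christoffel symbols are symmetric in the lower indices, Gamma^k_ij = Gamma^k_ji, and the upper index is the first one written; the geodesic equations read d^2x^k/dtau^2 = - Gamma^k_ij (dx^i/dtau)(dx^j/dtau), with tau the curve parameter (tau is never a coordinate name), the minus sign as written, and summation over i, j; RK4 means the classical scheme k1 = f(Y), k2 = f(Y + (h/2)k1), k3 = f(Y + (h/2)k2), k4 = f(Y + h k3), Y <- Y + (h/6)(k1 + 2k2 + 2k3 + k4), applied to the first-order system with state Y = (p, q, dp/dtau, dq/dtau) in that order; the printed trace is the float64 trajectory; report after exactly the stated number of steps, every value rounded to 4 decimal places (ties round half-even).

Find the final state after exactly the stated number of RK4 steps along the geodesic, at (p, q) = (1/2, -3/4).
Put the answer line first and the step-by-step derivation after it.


Answer: p = 0.3393, q = -0.7097, dp/dtau = -0.5663, dq/dtau = 0.1429

f(Y) = (dp/dtau, dq/dtau, -Gamma^p_ij Y'^i Y'^j, -Gamma^q_ij Y'^i Y'^j) with the Gammas evaluated at the stage position; h = 0.100000; intermediate values shown to 6 dp
step 0: p = 0.5000, q = -0.7500, dp/dtau = -0.5000, dq/dtau = 0.1250
step 1:
  k1: at (p, q) = (0.500000, -0.750000), (dp/dtau, dq/dtau) = (-0.500000, 0.125000); Gamma_ppp = 0.411746, Gamma_ppq = -1.893056, Gamma_pqq = -5.194121, Gamma_qpp = 0.678749, Gamma_qpq = 1.973454, Gamma_qqq = 0.711100; k1 = (-0.500000, 0.125000, -0.258410, 0.065884)
  k2: at (p, q) = (0.475000, -0.743750), (dp/dtau, dq/dtau) = (-0.512921, 0.128294); Gamma_ppp = 0.377686, Gamma_ppq = -1.804543, Gamma_pqq = -5.194857, Gamma_qpp = 0.711396, Gamma_qpq = 2.007661, Gamma_qqq = 0.721694; k2 = (-0.512921, 0.128294, -0.251355, 0.065189)
  k3: at (p, q) = (0.474354, -0.743585), (dp/dtau, dq/dtau) = (-0.512568, 0.128259); Gamma_ppp = 0.376802, Gamma_ppq = -1.802112, Gamma_pqq = -5.194475, Gamma_qpp = 0.712253, Gamma_qpq = 2.008516, Gamma_qqq = 0.721867; k3 = (-0.512568, 0.128259, -0.250492, 0.065084)
  k4: at (p, q) = (0.448743, -0.737174), (dp/dtau, dq/dtau) = (-0.525049, 0.131508); Gamma_ppp = 0.342833, Gamma_ppq = -1.699962, Gamma_pqq = -5.159582, Gamma_qpp = 0.746549, Gamma_qpq = 2.041028, Gamma_qqq = 0.723677; k4 = (-0.525049, 0.131508, -0.240038, 0.063538)
  Y <- Y + (h/6)(k1 + 2k2 + 2k3 + k4): p = 0.4487, q = -0.7372, dp/dtau = -0.5250, dq/dtau = 0.1315
step 2:
  k1: at (p, q) = (0.448733, -0.737173), (dp/dtau, dq/dtau) = (-0.525036, 0.131499); Gamma_ppp = 0.342826, Gamma_ppq = -1.699918, Gamma_pqq = -5.159544, Gamma_qpp = 0.746562, Gamma_qpq = 2.041040, Gamma_qqq = 0.723672; k1 = (-0.525036, 0.131499, -0.240016, 0.063522)
  k2: at (p, q) = (0.422481, -0.730598), (dp/dtau, dq/dtau) = (-0.537037, 0.134676); Gamma_ppp = 0.309676, Gamma_ppq = -1.584382, Gamma_pqq = -5.085475, Gamma_qpp = 0.782128, Gamma_qpq = 2.071366, Gamma_qqq = 0.715447; k2 = (-0.537037, 0.134676, -0.226258, 0.061078)
  k3: at (p, q) = (0.421881, -0.730439), (dp/dtau, dq/dtau) = (-0.536349, 0.134553); Gamma_ppp = 0.308912, Gamma_ppq = -1.581620, Gamma_pqq = -5.083395, Gamma_qpp = 0.782946, Gamma_qpq = 2.072023, Gamma_qqq = 0.715154; k3 = (-0.536349, 0.134553, -0.225115, 0.060888)
  k4: at (p, q) = (0.395098, -0.723718), (dp/dtau, dq/dtau) = (-0.547547, 0.137588); Gamma_ppp = 0.277560, Gamma_ppq = -1.453617, Gamma_pqq = -4.966234, Gamma_qpp = 0.819033, Gamma_qpq = 2.099192, Gamma_qqq = 0.695486; k4 = (-0.547547, 0.137588, -0.208221, 0.057571)
  Y <- Y + (h/6)(k1 + 2k2 + 2k3 + k4): p = 0.3951, q = -0.7237, dp/dtau = -0.5476, dq/dtau = 0.1376
step 3:
  k1: at (p, q) = (0.395077, -0.723714), (dp/dtau, dq/dtau) = (-0.547552, 0.137583); Gamma_ppp = 0.277542, Gamma_ppq = -1.453514, Gamma_pqq = -4.966115, Gamma_qpp = 0.819061, Gamma_qpq = 2.099211, Gamma_qqq = 0.695463; k1 = (-0.547552, 0.137583, -0.208204, 0.057554)
  k2: at (p, q) = (0.367699, -0.716835), (dp/dtau, dq/dtau) = (-0.557962, 0.140461); Gamma_ppp = 0.248688, Gamma_ppq = -1.314223, Gamma_pqq = -4.804141, Gamma_qpp = 0.854875, Gamma_qpq = 2.122282, Gamma_qqq = 0.663674; k2 = (-0.557962, 0.140461, -0.188636, 0.053419)
  k3: at (p, q) = (0.367179, -0.716691), (dp/dtau, dq/dtau) = (-0.556984, 0.140254); Gamma_ppp = 0.248131, Gamma_ppq = -1.311495, Gamma_pqq = -4.800737, Gamma_qpp = 0.855546, Gamma_qpq = 2.122669, Gamma_qqq = 0.662978; k3 = (-0.556984, 0.140254, -0.187448, 0.053184)
  k4: at (p, q) = (0.339379, -0.709689), (dp/dtau, dq/dtau) = (-0.566297, 0.142902); Gamma_ppp = 0.222691, Gamma_ppq = -1.163571, Gamma_pqq = -4.593429, Gamma_qpp = 0.889579, Gamma_qpq = 2.139802, Gamma_qqq = 0.618759; k4 = (-0.566297, 0.142902, -0.165937, 0.048409)
  Y <- Y + (h/6)(k1 + 2k2 + 2k3 + k4): p = 0.3393, q = -0.7097, dp/dtau = -0.5663, dq/dtau = 0.1429


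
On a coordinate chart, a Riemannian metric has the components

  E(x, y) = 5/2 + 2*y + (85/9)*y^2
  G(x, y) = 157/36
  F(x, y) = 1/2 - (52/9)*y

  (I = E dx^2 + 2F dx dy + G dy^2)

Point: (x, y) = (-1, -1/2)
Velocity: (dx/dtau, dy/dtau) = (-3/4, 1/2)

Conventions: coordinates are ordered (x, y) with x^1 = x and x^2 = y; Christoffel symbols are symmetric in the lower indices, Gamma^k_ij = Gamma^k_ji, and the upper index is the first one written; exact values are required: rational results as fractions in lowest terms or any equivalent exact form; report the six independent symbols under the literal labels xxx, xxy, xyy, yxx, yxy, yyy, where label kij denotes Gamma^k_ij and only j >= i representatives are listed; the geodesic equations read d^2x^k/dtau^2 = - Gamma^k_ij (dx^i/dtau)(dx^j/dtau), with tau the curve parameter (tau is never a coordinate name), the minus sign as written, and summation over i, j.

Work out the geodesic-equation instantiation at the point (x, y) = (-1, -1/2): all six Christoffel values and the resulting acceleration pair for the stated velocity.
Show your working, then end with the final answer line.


E = 139/36, F = 61/18, G = 157/36 at the point
E_x = 0, E_y = -67/9, F_x = 0, F_y = -52/9, G_x = 0, G_y = 0
EG - F^2 = 257/48;  g^inv = (48/257) * [[157/36, -61/18], [-61/18, 139/36]]
first-kind symbols [ij,l] = (1/2)(d_i g_jl + d_j g_il - d_l g_ij): [xx,x] = E_x/2 = 0, [xx,y] = F_x - E_y/2 = 67/18, [xy,x] = E_y/2 = -67/18, [xy,y] = G_x/2 = 0, [yy,x] = F_y - G_x/2 = -52/9, [yy,y] = G_y/2 = 0
Gamma^x_ij = (G*[ij,x] - F*[ij,y])/(EG - F^2), Gamma^y_ij = (E*[ij,y] - F*[ij,x])/(EG - F^2)
Gamma_xxx = -16348/6939, Gamma_xxy = -21038/6939, Gamma_xyy = -32656/6939, Gamma_yxx = 18626/6939, Gamma_yxy = 16348/6939, Gamma_yyy = 25376/6939
d^2x/dtau^2 = -(Gamma_xxx*(-3/4)^2 + 2*Gamma_xxy*(-3/4)*(1/2) + Gamma_xyy*(1/2)^2) = 6325/27756
d^2y/dtau^2 = -(Gamma_yxx*(-3/4)^2 + 2*Gamma_yxy*(-3/4)*(1/2) + Gamma_yyy*(1/2)^2) = -36481/55512

Answer: Gamma_xxx = -16348/6939, Gamma_xxy = -21038/6939, Gamma_xyy = -32656/6939, Gamma_yxx = 18626/6939, Gamma_yxy = 16348/6939, Gamma_yyy = 25376/6939; accelerations (d^2x/dtau^2, d^2y/dtau^2) = (6325/27756, -36481/55512)


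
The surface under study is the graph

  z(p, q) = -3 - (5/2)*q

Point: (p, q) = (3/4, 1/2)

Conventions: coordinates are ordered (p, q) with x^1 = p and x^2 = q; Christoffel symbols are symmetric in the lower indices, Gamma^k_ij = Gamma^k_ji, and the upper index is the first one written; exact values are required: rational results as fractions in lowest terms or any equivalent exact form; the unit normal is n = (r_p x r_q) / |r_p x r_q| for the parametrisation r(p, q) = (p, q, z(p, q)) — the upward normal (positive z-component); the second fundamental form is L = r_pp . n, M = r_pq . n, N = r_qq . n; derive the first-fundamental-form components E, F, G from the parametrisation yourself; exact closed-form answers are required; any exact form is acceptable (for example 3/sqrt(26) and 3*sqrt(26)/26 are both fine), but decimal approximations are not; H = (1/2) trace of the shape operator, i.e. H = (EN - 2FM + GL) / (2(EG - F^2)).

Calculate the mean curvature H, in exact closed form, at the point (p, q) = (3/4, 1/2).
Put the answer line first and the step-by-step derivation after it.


Answer: H = 0

z_p = 0, z_q = -5/2, z_pp = 0, z_pq = 0, z_qq = 0
E = 1, F = 0, G = 29/4; answer radicand W^2 = 29/4
unnormalised second-form numerators: l = 0, m = 0, n = 0; L = l/sqrt(29/4), and similarly M = m/sqrt(W^2), N = n/sqrt(W^2)
H = (E*n - 2*F*m + G*l) / (2*(EG - F^2)*sqrt(W^2)); E*n - 2*F*m + G*l = 0, EG - F^2 = 29/4, so H = (0)/sqrt(29/4)


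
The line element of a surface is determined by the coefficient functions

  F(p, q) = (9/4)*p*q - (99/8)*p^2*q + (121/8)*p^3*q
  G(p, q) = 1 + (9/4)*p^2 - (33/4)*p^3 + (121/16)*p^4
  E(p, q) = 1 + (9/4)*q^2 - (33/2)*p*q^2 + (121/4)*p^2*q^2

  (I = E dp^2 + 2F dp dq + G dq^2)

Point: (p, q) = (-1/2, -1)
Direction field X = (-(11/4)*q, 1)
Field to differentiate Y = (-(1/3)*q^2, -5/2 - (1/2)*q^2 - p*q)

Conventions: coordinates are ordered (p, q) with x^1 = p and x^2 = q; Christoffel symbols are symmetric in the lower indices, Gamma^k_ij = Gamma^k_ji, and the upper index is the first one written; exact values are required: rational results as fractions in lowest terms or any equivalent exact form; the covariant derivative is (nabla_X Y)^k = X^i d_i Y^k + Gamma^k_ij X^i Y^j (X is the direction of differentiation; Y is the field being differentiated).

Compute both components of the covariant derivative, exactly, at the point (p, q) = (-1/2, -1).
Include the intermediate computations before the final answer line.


E = 305/16, F = 391/64, G = 785/256 at the point
E_p = -187/4, E_q = -289/8, F_p = -831/32, F_q = -391/64, G_p = -391/32, G_q = 0
EG - F^2 = 5409/256;  g^inv = (256/5409) * [[785/256, -391/64], [-391/64, 305/16]]
first-kind symbols [ij,l] = (1/2)(d_i g_jl + d_j g_il - d_l g_ij): [pp,p] = E_p/2 = -187/8, [pp,q] = F_p - E_q/2 = -253/32, [pq,p] = E_q/2 = -289/16, [pq,q] = G_p/2 = -391/64, [qq,p] = F_q - G_p/2 = 0, [qq,q] = G_q/2 = 0
Gamma^p_ij = (G*[ij,p] - F*[ij,q])/(EG - F^2), Gamma^q_ij = (E*[ij,q] - F*[ij,p])/(EG - F^2)
Gamma_ppp = -5984/5409, Gamma_ppq = -4624/5409, Gamma_pqq = 0, Gamma_qpp = -2024/5409, Gamma_qpq = -1564/5409, Gamma_qqq = 0
X = (11/4, 1), Y = (-1/3, -7/2) at the point

Answer: (nabla_X Y)^p = 165416/16227, (nabla_X Y)^q = 485021/64908


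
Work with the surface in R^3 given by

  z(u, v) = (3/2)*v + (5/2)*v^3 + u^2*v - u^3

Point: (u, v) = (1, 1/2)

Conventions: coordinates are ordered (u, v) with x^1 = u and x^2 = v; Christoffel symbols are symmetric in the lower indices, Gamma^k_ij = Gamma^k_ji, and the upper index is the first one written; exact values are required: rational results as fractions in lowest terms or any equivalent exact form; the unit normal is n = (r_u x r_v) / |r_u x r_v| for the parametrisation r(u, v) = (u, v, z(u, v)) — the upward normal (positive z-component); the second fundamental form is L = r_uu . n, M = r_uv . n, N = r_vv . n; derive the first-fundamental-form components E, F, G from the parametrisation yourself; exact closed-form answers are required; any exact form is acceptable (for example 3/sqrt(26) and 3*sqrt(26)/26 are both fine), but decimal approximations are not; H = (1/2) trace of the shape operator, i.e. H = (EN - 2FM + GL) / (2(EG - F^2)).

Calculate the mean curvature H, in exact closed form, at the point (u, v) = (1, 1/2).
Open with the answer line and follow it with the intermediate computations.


Answer: H = -1444*sqrt(1545)/477405

z_u = -2, z_v = 35/8, z_uu = -5, z_uv = 2, z_vv = 15/2
E = 5, F = -35/4, G = 1289/64; answer radicand W^2 = 1545/64
unnormalised second-form numerators: l = -5, m = 2, n = 15/2; L = l/sqrt(1545/64), and similarly M = m/sqrt(W^2), N = n/sqrt(W^2)
H = (E*n - 2*F*m + G*l) / (2*(EG - F^2)*sqrt(W^2)); E*n - 2*F*m + G*l = -1805/64, EG - F^2 = 1545/64, so H = (-361/618)/sqrt(1545/64)
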